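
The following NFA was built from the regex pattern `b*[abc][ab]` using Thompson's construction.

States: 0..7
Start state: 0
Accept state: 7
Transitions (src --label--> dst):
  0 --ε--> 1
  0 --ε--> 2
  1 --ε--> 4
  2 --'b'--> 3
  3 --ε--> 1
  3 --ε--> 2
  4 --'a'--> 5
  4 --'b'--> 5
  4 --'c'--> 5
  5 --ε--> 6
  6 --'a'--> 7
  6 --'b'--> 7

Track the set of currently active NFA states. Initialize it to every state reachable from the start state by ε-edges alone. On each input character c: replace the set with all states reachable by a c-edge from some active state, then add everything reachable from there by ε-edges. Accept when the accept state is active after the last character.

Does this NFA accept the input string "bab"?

Answer: ACCEPT

Steps:
S₀ = ε-closure({0}) = {0,1,2,4}
'b' @ 1: {1,2,3,4,5,6}
'a' @ 2: {5,6,7}  (accept∈set)
'b' @ 3: {7}  (accept∈set)
after full input: {7}  (accept=7 in)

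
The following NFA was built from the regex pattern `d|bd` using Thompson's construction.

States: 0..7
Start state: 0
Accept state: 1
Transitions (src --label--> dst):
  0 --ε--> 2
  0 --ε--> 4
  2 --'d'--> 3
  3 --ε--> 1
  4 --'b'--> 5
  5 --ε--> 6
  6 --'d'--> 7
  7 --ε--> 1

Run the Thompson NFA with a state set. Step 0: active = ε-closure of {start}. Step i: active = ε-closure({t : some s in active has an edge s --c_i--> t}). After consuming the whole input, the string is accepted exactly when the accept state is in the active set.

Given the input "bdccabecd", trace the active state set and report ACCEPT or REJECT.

Answer: REJECT

Steps:
start: ε-closure({0}) = {0,2,4}
'b' @ 1: {5,6}
'd' @ 2: {1,7}  [accepting]
'c' @ 3: {}  — state set empty
rest 'cabecd' ignored (set empty)
after full input: {}  (accept=1 not in)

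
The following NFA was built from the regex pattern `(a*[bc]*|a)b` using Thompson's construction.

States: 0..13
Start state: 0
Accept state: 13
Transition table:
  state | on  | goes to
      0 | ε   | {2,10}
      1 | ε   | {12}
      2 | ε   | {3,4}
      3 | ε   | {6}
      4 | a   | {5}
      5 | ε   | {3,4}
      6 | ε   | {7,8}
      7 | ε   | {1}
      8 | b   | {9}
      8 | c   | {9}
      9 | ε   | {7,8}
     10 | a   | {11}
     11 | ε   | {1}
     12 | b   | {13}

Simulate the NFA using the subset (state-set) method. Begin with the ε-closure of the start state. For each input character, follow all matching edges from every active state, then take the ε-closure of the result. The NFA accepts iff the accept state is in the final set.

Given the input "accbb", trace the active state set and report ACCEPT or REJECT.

start: ε-closure({0}) = {0,1,2,3,4,6,7,8,10,12}
'a' @ 1: {1,3,4,5,6,7,8,11,12}
'c' @ 2: {1,7,8,9,12}
'c' @ 3: {1,7,8,9,12}
'b' @ 4: {1,7,8,9,12,13}  ✓accept
'b' @ 5: {1,7,8,9,12,13}  ✓accept
end set {1,7,8,9,12,13} — state 13 in

Answer: ACCEPT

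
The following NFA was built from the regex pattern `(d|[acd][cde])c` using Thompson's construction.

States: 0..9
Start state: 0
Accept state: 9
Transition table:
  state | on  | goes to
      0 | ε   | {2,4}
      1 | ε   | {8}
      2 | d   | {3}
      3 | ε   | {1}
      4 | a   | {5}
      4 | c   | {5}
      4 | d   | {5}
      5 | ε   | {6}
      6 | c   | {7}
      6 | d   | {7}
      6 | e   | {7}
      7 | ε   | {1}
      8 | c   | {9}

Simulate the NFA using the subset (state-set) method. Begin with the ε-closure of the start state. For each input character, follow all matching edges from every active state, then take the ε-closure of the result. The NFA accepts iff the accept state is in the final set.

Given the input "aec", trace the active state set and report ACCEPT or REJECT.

initial (ε-close {0}): {0,2,4}
'a' @ 1: {5,6}
'e' @ 2: {1,7,8}
'c' @ 3: {9}  (accept∈set)
after full input: {9}  (accept=9 in)

Answer: ACCEPT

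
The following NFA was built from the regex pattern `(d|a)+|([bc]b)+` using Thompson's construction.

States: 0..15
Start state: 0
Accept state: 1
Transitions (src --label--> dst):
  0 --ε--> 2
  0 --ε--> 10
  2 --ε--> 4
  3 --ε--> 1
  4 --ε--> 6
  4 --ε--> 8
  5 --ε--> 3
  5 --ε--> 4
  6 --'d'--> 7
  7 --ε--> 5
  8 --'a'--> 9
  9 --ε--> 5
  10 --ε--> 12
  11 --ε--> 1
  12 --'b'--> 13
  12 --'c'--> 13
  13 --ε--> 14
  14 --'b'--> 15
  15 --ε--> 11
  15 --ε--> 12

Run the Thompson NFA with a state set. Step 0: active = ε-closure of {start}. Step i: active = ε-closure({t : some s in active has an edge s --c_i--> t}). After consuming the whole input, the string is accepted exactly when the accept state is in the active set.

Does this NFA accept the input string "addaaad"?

S₀ = ε-closure({0}) = {0,2,4,6,8,10,12}
'a' @ 1: {1,3,4,5,6,8,9}  ✓accept
'd' @ 2: {1,3,4,5,6,7,8}  ✓accept
'd' @ 3: {1,3,4,5,6,7,8}  ✓accept
'a' @ 4: {1,3,4,5,6,8,9}  ✓accept
'a' @ 5: {1,3,4,5,6,8,9}  ✓accept
'a' @ 6: {1,3,4,5,6,8,9}  ✓accept
'd' @ 7: {1,3,4,5,6,7,8}  ✓accept
final: {1,3,4,5,6,7,8}; accept 1 in set

Answer: ACCEPT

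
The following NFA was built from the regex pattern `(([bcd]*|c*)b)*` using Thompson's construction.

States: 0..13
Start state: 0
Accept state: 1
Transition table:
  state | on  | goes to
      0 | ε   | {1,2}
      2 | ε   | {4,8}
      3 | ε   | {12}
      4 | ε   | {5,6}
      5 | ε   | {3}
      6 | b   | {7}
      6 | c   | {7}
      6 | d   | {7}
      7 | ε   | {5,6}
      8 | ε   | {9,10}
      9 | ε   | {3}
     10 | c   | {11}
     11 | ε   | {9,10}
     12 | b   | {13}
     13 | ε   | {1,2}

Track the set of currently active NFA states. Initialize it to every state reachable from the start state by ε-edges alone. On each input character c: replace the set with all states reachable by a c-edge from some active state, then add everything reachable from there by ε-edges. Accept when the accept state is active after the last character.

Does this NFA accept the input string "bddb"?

initial (ε-close {0}): {0,1,2,3,4,5,6,8,9,10,12}
'b' @ 1: {1,2,3,4,5,6,7,8,9,10,12,13}  ✓accept
'd' @ 2: {3,5,6,7,12}
'd' @ 3: {3,5,6,7,12}
'b' @ 4: {1,2,3,4,5,6,7,8,9,10,12,13}  ✓accept
after full input: {1,2,3,4,5,6,7,8,9,10,12,13}  (accept=1 in)

Answer: ACCEPT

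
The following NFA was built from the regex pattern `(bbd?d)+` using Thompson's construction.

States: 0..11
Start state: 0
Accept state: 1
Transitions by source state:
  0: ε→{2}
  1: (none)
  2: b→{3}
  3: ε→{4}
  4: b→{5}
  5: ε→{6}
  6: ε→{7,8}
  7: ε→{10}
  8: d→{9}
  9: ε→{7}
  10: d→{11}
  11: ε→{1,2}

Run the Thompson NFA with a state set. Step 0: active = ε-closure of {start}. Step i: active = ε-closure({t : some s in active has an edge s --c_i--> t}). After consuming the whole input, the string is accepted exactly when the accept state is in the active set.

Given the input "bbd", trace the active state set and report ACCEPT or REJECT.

start: ε-closure({0}) = {0,2}
'b' @ 1: {3,4}
'b' @ 2: {5,6,7,8,10}
'd' @ 3: {1,2,7,9,10,11}  (accept∈set)
after full input: {1,2,7,9,10,11}  (accept=1 in)

Answer: ACCEPT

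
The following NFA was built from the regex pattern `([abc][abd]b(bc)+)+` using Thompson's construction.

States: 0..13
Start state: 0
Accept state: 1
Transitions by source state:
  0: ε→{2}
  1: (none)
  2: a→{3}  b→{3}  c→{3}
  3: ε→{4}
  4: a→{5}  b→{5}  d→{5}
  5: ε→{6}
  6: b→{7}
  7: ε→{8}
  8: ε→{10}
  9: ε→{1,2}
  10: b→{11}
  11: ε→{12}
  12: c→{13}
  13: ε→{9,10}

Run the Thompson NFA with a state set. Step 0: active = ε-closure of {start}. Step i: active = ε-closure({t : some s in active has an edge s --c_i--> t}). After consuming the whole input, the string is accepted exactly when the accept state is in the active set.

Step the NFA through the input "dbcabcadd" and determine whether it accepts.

Answer: REJECT

Derivation:
initial (ε-close {0}): {0,2}
'd' @ 1: {}  — no active states
rest 'bcabcadd' ignored (set empty)
after full input: {}  (accept=1 not in)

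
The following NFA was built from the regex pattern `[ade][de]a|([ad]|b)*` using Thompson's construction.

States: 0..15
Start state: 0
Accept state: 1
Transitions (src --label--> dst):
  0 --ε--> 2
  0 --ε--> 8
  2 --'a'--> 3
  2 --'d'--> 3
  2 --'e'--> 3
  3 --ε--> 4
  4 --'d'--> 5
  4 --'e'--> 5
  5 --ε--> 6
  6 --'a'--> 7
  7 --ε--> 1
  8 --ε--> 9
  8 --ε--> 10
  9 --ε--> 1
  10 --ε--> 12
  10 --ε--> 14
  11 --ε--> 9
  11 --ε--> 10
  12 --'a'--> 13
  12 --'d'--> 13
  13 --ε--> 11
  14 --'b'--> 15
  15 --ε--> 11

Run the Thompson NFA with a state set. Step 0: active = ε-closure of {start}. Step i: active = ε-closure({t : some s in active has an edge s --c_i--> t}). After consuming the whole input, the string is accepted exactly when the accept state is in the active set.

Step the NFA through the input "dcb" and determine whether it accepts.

start: ε-closure({0}) = {0,1,2,8,9,10,12,14}
'd' @ 1: {1,3,4,9,10,11,12,13,14}  ✓accept
'c' @ 2: {}  — dead — no transitions
rest 'b' ignored (set empty)
final: {}; accept 1 not in set

Answer: REJECT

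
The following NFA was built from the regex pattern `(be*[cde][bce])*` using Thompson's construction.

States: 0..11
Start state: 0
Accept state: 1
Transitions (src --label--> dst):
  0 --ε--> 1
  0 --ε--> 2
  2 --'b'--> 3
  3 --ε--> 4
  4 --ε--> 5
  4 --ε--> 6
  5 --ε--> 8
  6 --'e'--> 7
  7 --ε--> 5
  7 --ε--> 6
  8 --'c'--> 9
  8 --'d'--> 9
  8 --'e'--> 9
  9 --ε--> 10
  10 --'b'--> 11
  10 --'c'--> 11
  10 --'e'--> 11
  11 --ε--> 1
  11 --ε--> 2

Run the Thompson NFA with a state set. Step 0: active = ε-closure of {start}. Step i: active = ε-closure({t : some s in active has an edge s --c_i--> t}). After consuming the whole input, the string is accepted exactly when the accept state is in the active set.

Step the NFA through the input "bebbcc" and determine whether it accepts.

Answer: ACCEPT

Derivation:
S₀ = ε-closure({0}) = {0,1,2}
'b' @ 1: {3,4,5,6,8}
'e' @ 2: {5,6,7,8,9,10}
'b' @ 3: {1,2,11}  ✓accept
'b' @ 4: {3,4,5,6,8}
'c' @ 5: {9,10}
'c' @ 6: {1,2,11}  ✓accept
end set {1,2,11} — state 1 in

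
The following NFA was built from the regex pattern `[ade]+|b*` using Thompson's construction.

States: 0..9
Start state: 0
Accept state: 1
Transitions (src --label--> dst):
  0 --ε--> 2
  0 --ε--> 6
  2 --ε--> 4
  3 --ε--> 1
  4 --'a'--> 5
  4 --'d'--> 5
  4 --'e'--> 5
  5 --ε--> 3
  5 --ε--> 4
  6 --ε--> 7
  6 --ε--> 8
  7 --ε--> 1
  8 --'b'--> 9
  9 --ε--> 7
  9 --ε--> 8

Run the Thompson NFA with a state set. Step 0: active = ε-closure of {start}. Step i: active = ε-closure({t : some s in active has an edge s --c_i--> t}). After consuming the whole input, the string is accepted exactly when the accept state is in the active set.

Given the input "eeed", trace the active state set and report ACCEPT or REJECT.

start: ε-closure({0}) = {0,1,2,4,6,7,8}
'e' @ 1: {1,3,4,5}  [accepting]
'e' @ 2: {1,3,4,5}  [accepting]
'e' @ 3: {1,3,4,5}  [accepting]
'd' @ 4: {1,3,4,5}  [accepting]
final: {1,3,4,5}; accept 1 in set

Answer: ACCEPT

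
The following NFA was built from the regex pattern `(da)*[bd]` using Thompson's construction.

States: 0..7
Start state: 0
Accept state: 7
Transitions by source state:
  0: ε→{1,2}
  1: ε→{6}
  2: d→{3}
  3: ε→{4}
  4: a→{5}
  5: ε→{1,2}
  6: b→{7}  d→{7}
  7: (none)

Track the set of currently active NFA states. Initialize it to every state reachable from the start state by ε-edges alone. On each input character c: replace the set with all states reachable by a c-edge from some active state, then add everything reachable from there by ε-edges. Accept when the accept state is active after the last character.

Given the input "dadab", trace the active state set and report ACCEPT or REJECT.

Answer: ACCEPT

Steps:
S₀ = ε-closure({0}) = {0,1,2,6}
'd' @ 1: {3,4,7}  (accept∈set)
'a' @ 2: {1,2,5,6}
'd' @ 3: {3,4,7}  (accept∈set)
'a' @ 4: {1,2,5,6}
'b' @ 5: {7}  (accept∈set)
after full input: {7}  (accept=7 in)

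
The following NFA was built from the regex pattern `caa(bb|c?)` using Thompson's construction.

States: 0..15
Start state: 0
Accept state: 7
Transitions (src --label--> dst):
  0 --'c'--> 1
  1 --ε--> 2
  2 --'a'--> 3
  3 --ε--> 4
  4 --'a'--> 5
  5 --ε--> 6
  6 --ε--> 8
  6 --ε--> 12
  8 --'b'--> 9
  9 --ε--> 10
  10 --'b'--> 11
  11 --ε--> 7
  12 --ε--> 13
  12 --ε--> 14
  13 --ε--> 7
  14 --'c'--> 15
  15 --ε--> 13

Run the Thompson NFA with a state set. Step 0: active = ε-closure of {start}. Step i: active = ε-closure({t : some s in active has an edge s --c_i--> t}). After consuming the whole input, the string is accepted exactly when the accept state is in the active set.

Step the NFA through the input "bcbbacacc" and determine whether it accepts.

Answer: REJECT

Trace:
S₀ = ε-closure({0}) = {0}
'b' @ 1: {}  — no active states
rest 'cbbacacc' ignored (set empty)
after full input: {}  (accept=7 not in)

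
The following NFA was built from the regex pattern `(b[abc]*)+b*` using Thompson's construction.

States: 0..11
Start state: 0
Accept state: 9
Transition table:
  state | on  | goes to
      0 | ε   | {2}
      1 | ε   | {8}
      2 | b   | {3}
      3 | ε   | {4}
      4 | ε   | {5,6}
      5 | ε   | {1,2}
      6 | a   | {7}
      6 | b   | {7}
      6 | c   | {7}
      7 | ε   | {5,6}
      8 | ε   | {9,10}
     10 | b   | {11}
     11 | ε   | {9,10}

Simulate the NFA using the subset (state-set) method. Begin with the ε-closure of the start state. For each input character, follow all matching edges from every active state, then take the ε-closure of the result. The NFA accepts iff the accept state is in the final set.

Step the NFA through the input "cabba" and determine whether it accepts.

S₀ = ε-closure({0}) = {0,2}
'c' @ 1: {}  — dead — no transitions
rest 'abba' ignored (set empty)
final: {}; accept 9 not in set

Answer: REJECT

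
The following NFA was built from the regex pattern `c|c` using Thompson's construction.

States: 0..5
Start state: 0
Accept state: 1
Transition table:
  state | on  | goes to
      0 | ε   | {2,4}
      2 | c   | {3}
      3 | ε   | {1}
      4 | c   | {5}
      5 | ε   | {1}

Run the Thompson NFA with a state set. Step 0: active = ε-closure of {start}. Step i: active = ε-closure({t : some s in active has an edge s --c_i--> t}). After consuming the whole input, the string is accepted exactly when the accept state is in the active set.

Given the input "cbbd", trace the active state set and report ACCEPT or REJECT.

Answer: REJECT

Trace:
S₀ = ε-closure({0}) = {0,2,4}
'c' @ 1: {1,3,5}  ✓accept
'b' @ 2: {}  — dead — no transitions
rest 'bd' ignored (set empty)
final: {}; accept 1 not in set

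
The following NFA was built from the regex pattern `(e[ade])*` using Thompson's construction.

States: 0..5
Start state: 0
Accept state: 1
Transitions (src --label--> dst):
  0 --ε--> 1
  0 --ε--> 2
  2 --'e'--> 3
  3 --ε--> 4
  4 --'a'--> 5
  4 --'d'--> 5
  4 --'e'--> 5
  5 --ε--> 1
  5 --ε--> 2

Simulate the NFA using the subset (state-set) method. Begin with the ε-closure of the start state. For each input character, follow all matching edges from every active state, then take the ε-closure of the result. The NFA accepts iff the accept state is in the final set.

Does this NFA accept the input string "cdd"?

initial (ε-close {0}): {0,1,2}
'c' @ 1: {}  — no active states
rest 'dd' ignored (set empty)
after full input: {}  (accept=1 not in)

Answer: REJECT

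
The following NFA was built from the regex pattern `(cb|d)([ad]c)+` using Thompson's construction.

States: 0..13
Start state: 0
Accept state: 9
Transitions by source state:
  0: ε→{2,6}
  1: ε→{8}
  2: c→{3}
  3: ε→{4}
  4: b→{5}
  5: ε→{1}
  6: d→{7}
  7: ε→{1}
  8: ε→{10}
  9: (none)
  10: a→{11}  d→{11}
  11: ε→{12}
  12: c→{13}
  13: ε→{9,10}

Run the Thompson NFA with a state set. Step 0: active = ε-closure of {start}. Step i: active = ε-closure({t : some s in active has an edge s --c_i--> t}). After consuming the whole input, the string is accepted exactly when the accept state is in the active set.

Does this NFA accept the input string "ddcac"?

Answer: ACCEPT

Derivation:
S₀ = ε-closure({0}) = {0,2,6}
'd' @ 1: {1,7,8,10}
'd' @ 2: {11,12}
'c' @ 3: {9,10,13}  [accepting]
'a' @ 4: {11,12}
'c' @ 5: {9,10,13}  [accepting]
end set {9,10,13} — state 9 in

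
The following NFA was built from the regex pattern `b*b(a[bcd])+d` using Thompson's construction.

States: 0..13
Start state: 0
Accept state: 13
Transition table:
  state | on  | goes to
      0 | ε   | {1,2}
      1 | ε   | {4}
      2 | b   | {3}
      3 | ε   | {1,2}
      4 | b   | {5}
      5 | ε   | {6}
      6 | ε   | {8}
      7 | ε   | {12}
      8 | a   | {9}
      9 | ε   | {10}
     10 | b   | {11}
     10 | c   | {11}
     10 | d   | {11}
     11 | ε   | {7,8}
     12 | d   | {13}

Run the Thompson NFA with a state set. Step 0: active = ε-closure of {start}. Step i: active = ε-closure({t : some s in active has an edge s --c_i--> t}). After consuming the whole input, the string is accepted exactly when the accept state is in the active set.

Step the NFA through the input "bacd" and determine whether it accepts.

initial (ε-close {0}): {0,1,2,4}
'b' @ 1: {1,2,3,4,5,6,8}
'a' @ 2: {9,10}
'c' @ 3: {7,8,11,12}
'd' @ 4: {13}  (accept∈set)
after full input: {13}  (accept=13 in)

Answer: ACCEPT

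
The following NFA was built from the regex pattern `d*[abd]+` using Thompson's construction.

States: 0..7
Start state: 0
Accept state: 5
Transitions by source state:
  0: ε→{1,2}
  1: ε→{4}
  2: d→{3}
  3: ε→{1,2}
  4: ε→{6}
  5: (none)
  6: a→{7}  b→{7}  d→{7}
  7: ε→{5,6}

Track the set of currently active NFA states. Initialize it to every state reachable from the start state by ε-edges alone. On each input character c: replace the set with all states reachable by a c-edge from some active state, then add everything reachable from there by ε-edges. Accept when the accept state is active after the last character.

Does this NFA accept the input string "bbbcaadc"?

S₀ = ε-closure({0}) = {0,1,2,4,6}
'b' @ 1: {5,6,7}  ✓accept
'b' @ 2: {5,6,7}  ✓accept
'b' @ 3: {5,6,7}  ✓accept
'c' @ 4: {}  — dead — no transitions
rest 'aadc' ignored (set empty)
end set {} — state 5 not in

Answer: REJECT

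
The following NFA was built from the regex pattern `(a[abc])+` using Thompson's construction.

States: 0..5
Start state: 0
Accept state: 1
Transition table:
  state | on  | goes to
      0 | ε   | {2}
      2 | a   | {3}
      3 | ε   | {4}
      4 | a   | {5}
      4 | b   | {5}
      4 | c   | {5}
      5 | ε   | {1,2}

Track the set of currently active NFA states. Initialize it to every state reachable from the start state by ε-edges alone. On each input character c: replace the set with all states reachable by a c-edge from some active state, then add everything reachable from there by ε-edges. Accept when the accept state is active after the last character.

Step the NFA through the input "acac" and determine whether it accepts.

Answer: ACCEPT

Derivation:
initial (ε-close {0}): {0,2}
'a' @ 1: {3,4}
'c' @ 2: {1,2,5}  [accepting]
'a' @ 3: {3,4}
'c' @ 4: {1,2,5}  [accepting]
end set {1,2,5} — state 1 in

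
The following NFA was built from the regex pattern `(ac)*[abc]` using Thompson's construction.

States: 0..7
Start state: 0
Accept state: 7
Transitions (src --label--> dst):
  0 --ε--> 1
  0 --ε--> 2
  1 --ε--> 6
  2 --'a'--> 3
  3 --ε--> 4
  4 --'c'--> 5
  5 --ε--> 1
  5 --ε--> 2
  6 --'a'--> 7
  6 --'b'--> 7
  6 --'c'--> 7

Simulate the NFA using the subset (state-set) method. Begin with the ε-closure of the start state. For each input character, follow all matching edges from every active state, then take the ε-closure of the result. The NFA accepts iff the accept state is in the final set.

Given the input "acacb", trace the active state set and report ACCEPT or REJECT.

Answer: ACCEPT

Derivation:
initial (ε-close {0}): {0,1,2,6}
'a' @ 1: {3,4,7}  (accept∈set)
'c' @ 2: {1,2,5,6}
'a' @ 3: {3,4,7}  (accept∈set)
'c' @ 4: {1,2,5,6}
'b' @ 5: {7}  (accept∈set)
after full input: {7}  (accept=7 in)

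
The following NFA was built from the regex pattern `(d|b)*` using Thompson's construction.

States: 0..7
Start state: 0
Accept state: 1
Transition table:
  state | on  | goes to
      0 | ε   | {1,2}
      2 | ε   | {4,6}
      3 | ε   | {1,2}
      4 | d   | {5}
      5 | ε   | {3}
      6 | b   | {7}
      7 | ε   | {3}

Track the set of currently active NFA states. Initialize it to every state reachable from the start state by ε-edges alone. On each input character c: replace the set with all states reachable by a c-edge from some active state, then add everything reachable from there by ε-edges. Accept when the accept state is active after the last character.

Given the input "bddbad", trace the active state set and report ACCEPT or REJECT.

start: ε-closure({0}) = {0,1,2,4,6}
'b' @ 1: {1,2,3,4,6,7}  ✓accept
'd' @ 2: {1,2,3,4,5,6}  ✓accept
'd' @ 3: {1,2,3,4,5,6}  ✓accept
'b' @ 4: {1,2,3,4,6,7}  ✓accept
'a' @ 5: {}  — state set empty
rest 'd' ignored (set empty)
final: {}; accept 1 not in set

Answer: REJECT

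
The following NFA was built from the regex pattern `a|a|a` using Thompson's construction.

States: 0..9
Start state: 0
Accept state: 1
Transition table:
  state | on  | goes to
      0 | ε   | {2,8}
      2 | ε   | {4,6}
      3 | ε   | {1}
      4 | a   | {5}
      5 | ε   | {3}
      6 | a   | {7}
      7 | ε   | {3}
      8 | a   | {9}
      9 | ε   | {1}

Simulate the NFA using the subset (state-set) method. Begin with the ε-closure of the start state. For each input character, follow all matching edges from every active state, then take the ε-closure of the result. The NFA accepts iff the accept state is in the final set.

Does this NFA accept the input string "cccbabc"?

S₀ = ε-closure({0}) = {0,2,4,6,8}
'c' @ 1: {}  — no active states
rest 'ccbabc' ignored (set empty)
end set {} — state 1 not in

Answer: REJECT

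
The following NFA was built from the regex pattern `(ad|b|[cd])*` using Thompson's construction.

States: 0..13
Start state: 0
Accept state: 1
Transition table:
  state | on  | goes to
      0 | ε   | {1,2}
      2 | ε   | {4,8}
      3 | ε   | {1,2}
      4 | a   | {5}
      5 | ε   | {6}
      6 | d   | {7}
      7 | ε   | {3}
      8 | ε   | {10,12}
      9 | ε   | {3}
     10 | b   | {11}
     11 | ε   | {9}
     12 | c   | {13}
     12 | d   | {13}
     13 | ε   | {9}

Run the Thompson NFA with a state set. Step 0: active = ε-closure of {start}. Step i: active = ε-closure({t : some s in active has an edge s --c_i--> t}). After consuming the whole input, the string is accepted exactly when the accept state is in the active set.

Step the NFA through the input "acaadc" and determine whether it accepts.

initial (ε-close {0}): {0,1,2,4,8,10,12}
'a' @ 1: {5,6}
'c' @ 2: {}  — dead — no transitions
rest 'aadc' ignored (set empty)
after full input: {}  (accept=1 not in)

Answer: REJECT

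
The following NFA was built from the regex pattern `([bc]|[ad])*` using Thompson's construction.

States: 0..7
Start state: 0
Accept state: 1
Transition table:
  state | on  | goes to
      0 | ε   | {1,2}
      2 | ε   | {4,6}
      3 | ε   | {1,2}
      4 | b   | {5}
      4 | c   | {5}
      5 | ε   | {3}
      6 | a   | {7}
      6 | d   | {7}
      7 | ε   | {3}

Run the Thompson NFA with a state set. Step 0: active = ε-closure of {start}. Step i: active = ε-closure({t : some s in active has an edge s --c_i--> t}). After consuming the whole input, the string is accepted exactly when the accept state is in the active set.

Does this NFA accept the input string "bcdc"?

start: ε-closure({0}) = {0,1,2,4,6}
'b' @ 1: {1,2,3,4,5,6}  ✓accept
'c' @ 2: {1,2,3,4,5,6}  ✓accept
'd' @ 3: {1,2,3,4,6,7}  ✓accept
'c' @ 4: {1,2,3,4,5,6}  ✓accept
end set {1,2,3,4,5,6} — state 1 in

Answer: ACCEPT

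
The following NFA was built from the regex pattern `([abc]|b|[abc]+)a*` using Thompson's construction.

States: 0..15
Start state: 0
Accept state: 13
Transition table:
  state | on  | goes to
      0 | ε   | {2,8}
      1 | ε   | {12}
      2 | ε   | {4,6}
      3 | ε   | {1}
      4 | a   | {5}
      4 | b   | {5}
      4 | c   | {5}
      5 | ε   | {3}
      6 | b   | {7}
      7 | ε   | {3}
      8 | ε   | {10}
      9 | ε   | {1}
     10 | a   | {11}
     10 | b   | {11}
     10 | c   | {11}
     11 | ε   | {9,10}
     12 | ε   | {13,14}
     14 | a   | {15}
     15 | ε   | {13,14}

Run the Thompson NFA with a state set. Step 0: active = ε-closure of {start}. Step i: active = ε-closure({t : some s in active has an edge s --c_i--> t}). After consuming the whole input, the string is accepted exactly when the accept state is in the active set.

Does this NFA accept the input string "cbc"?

start: ε-closure({0}) = {0,2,4,6,8,10}
'c' @ 1: {1,3,5,9,10,11,12,13,14}  (accept∈set)
'b' @ 2: {1,9,10,11,12,13,14}  (accept∈set)
'c' @ 3: {1,9,10,11,12,13,14}  (accept∈set)
after full input: {1,9,10,11,12,13,14}  (accept=13 in)

Answer: ACCEPT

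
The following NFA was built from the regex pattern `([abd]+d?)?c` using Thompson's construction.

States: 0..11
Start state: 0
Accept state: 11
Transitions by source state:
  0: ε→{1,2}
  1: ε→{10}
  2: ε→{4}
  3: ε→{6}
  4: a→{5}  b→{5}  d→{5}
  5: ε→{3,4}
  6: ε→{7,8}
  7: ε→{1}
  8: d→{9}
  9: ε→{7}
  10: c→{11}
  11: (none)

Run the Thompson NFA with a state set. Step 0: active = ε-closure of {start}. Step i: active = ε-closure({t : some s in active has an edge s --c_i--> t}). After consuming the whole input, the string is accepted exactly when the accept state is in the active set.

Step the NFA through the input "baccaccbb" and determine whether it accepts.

Answer: REJECT

Steps:
start: ε-closure({0}) = {0,1,2,4,10}
'b' @ 1: {1,3,4,5,6,7,8,10}
'a' @ 2: {1,3,4,5,6,7,8,10}
'c' @ 3: {11}  ✓accept
'c' @ 4: {}  — no active states
rest 'accbb' ignored (set empty)
end set {} — state 11 not in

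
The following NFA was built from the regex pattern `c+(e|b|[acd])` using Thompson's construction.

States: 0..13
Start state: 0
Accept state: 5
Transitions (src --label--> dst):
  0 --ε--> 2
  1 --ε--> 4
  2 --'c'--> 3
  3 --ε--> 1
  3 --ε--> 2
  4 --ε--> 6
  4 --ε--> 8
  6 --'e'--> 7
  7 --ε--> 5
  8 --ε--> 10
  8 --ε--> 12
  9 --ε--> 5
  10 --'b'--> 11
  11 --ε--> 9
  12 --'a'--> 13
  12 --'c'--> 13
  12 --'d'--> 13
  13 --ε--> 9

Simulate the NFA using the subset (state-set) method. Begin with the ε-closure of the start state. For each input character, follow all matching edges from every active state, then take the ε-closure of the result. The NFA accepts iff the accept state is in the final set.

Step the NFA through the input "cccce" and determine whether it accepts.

S₀ = ε-closure({0}) = {0,2}
'c' @ 1: {1,2,3,4,6,8,10,12}
'c' @ 2: {1,2,3,4,5,6,8,9,10,12,13}  [accepting]
'c' @ 3: {1,2,3,4,5,6,8,9,10,12,13}  [accepting]
'c' @ 4: {1,2,3,4,5,6,8,9,10,12,13}  [accepting]
'e' @ 5: {5,7}  [accepting]
final: {5,7}; accept 5 in set

Answer: ACCEPT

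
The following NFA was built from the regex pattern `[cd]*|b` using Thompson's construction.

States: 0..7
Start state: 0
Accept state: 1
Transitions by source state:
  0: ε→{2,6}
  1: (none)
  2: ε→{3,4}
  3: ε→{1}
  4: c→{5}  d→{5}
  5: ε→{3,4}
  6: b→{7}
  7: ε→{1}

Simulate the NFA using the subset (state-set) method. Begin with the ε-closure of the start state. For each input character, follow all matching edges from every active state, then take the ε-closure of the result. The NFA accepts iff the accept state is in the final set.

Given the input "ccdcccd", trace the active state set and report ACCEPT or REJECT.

initial (ε-close {0}): {0,1,2,3,4,6}
'c' @ 1: {1,3,4,5}  (accept∈set)
'c' @ 2: {1,3,4,5}  (accept∈set)
'd' @ 3: {1,3,4,5}  (accept∈set)
'c' @ 4: {1,3,4,5}  (accept∈set)
'c' @ 5: {1,3,4,5}  (accept∈set)
'c' @ 6: {1,3,4,5}  (accept∈set)
'd' @ 7: {1,3,4,5}  (accept∈set)
end set {1,3,4,5} — state 1 in

Answer: ACCEPT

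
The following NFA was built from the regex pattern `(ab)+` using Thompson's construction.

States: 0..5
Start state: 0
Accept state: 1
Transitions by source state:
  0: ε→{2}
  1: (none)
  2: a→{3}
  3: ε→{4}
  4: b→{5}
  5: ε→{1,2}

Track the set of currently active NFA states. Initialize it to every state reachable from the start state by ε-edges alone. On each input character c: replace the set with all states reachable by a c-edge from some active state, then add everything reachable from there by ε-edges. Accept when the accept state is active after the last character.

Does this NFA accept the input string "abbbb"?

Answer: REJECT

Steps:
initial (ε-close {0}): {0,2}
'a' @ 1: {3,4}
'b' @ 2: {1,2,5}  ✓accept
'b' @ 3: {}  — state set empty
rest 'bb' ignored (set empty)
final: {}; accept 1 not in set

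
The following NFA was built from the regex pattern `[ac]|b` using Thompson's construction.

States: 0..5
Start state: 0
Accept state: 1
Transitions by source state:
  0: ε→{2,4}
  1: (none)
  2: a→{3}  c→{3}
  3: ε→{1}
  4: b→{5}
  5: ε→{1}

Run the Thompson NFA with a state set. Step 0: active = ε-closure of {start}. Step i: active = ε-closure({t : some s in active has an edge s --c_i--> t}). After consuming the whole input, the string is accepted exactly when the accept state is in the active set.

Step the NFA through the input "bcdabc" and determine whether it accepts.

initial (ε-close {0}): {0,2,4}
'b' @ 1: {1,5}  ✓accept
'c' @ 2: {}  — state set empty
rest 'dabc' ignored (set empty)
final: {}; accept 1 not in set

Answer: REJECT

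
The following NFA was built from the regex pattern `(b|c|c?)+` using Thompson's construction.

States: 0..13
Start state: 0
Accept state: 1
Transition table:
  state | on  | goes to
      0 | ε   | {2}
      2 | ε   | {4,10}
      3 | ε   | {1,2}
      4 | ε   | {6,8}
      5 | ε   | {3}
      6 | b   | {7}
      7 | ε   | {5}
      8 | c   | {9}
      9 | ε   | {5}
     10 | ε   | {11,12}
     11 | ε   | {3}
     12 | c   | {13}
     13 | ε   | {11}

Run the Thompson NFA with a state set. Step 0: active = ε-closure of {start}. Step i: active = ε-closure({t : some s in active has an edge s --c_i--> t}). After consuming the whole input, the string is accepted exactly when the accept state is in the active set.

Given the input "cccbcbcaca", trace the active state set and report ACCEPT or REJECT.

start: ε-closure({0}) = {0,1,2,3,4,6,8,10,11,12}
'c' @ 1: {1,2,3,4,5,6,8,9,10,11,12,13}  [accepting]
'c' @ 2: {1,2,3,4,5,6,8,9,10,11,12,13}  [accepting]
'c' @ 3: {1,2,3,4,5,6,8,9,10,11,12,13}  [accepting]
'b' @ 4: {1,2,3,4,5,6,7,8,10,11,12}  [accepting]
'c' @ 5: {1,2,3,4,5,6,8,9,10,11,12,13}  [accepting]
'b' @ 6: {1,2,3,4,5,6,7,8,10,11,12}  [accepting]
'c' @ 7: {1,2,3,4,5,6,8,9,10,11,12,13}  [accepting]
'a' @ 8: {}  — dead — no transitions
rest 'ca' ignored (set empty)
after full input: {}  (accept=1 not in)

Answer: REJECT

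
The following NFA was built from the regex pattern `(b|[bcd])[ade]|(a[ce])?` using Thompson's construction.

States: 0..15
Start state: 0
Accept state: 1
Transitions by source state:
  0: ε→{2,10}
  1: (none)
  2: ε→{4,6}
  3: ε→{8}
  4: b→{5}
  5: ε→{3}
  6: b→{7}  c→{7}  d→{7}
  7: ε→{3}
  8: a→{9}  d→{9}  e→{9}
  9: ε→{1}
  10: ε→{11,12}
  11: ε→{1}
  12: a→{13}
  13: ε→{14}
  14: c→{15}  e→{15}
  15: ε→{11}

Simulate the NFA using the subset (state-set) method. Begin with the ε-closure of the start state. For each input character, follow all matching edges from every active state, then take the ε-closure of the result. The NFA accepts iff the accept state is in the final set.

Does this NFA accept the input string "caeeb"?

start: ε-closure({0}) = {0,1,2,4,6,10,11,12}
'c' @ 1: {3,7,8}
'a' @ 2: {1,9}  ✓accept
'e' @ 3: {}  — dead — no transitions
rest 'eb' ignored (set empty)
after full input: {}  (accept=1 not in)

Answer: REJECT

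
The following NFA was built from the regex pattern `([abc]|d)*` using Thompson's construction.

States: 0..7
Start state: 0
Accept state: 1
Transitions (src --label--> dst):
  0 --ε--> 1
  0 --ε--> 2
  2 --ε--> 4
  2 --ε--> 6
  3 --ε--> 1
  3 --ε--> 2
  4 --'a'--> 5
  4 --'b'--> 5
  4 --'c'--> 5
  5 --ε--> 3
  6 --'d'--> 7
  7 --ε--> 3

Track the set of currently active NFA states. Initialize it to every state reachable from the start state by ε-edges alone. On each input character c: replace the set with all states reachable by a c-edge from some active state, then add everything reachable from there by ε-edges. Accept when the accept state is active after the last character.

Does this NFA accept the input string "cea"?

Answer: REJECT

Derivation:
initial (ε-close {0}): {0,1,2,4,6}
'c' @ 1: {1,2,3,4,5,6}  ✓accept
'e' @ 2: {}  — state set empty
rest 'a' ignored (set empty)
after full input: {}  (accept=1 not in)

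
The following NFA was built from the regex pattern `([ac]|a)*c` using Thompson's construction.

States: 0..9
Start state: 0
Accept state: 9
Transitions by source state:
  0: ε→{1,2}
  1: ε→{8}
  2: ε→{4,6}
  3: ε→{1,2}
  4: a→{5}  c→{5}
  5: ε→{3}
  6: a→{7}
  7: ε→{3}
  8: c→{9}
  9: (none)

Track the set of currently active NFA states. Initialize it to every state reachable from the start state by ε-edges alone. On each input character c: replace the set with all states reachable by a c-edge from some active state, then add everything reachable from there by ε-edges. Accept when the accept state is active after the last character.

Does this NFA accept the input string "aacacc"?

Answer: ACCEPT

Derivation:
initial (ε-close {0}): {0,1,2,4,6,8}
'a' @ 1: {1,2,3,4,5,6,7,8}
'a' @ 2: {1,2,3,4,5,6,7,8}
'c' @ 3: {1,2,3,4,5,6,8,9}  (accept∈set)
'a' @ 4: {1,2,3,4,5,6,7,8}
'c' @ 5: {1,2,3,4,5,6,8,9}  (accept∈set)
'c' @ 6: {1,2,3,4,5,6,8,9}  (accept∈set)
final: {1,2,3,4,5,6,8,9}; accept 9 in set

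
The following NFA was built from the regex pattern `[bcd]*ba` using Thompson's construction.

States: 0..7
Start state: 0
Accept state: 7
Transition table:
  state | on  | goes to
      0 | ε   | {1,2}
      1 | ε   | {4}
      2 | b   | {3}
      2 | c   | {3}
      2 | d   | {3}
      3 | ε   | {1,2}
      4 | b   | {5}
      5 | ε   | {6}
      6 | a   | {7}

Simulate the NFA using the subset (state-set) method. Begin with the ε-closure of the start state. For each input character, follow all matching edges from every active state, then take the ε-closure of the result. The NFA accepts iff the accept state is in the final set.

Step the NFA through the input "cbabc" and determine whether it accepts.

S₀ = ε-closure({0}) = {0,1,2,4}
'c' @ 1: {1,2,3,4}
'b' @ 2: {1,2,3,4,5,6}
'a' @ 3: {7}  [accepting]
'b' @ 4: {}  — no active states
rest 'c' ignored (set empty)
end set {} — state 7 not in

Answer: REJECT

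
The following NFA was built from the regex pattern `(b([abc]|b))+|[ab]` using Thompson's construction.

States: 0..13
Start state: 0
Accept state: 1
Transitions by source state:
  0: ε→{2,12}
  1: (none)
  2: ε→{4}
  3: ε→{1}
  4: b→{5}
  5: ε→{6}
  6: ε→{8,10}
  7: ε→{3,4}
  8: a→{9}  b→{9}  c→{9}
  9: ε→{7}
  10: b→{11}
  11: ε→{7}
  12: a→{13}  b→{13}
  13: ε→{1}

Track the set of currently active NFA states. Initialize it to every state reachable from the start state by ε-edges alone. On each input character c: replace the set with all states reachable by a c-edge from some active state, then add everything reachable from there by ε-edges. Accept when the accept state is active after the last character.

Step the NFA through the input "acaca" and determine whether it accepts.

initial (ε-close {0}): {0,2,4,12}
'a' @ 1: {1,13}  [accepting]
'c' @ 2: {}  — no active states
rest 'aca' ignored (set empty)
final: {}; accept 1 not in set

Answer: REJECT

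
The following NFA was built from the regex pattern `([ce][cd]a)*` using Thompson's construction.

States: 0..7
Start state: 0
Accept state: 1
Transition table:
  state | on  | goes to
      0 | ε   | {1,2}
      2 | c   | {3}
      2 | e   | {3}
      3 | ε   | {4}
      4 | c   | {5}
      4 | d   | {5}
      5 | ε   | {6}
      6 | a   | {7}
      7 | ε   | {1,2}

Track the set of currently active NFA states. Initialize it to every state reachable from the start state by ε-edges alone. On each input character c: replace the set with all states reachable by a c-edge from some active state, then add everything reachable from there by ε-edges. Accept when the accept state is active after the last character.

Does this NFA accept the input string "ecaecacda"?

S₀ = ε-closure({0}) = {0,1,2}
'e' @ 1: {3,4}
'c' @ 2: {5,6}
'a' @ 3: {1,2,7}  ✓accept
'e' @ 4: {3,4}
'c' @ 5: {5,6}
'a' @ 6: {1,2,7}  ✓accept
'c' @ 7: {3,4}
'd' @ 8: {5,6}
'a' @ 9: {1,2,7}  ✓accept
final: {1,2,7}; accept 1 in set

Answer: ACCEPT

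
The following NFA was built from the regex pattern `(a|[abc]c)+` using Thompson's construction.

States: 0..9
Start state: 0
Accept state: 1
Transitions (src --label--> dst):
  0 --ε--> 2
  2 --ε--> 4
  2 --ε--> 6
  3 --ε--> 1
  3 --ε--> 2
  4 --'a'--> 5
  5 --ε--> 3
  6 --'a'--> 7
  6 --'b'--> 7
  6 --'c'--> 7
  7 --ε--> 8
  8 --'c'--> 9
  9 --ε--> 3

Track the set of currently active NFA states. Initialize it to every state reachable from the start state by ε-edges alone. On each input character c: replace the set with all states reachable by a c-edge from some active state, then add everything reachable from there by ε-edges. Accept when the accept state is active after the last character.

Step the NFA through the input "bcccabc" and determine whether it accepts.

start: ε-closure({0}) = {0,2,4,6}
'b' @ 1: {7,8}
'c' @ 2: {1,2,3,4,6,9}  (accept∈set)
'c' @ 3: {7,8}
'c' @ 4: {1,2,3,4,6,9}  (accept∈set)
'a' @ 5: {1,2,3,4,5,6,7,8}  (accept∈set)
'b' @ 6: {7,8}
'c' @ 7: {1,2,3,4,6,9}  (accept∈set)
after full input: {1,2,3,4,6,9}  (accept=1 in)

Answer: ACCEPT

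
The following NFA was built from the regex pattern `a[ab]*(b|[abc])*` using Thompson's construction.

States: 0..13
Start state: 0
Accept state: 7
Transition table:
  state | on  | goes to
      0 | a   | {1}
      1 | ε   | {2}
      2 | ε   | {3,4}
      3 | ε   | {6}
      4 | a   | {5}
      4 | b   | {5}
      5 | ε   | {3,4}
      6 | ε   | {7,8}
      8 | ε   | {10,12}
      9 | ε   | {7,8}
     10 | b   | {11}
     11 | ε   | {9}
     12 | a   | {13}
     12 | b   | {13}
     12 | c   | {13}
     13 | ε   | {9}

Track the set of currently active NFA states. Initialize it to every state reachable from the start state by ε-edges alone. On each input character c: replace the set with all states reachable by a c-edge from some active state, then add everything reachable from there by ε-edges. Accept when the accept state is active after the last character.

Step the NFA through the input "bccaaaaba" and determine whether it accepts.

Answer: REJECT

Derivation:
S₀ = ε-closure({0}) = {0}
'b' @ 1: {}  — no active states
rest 'ccaaaaba' ignored (set empty)
after full input: {}  (accept=7 not in)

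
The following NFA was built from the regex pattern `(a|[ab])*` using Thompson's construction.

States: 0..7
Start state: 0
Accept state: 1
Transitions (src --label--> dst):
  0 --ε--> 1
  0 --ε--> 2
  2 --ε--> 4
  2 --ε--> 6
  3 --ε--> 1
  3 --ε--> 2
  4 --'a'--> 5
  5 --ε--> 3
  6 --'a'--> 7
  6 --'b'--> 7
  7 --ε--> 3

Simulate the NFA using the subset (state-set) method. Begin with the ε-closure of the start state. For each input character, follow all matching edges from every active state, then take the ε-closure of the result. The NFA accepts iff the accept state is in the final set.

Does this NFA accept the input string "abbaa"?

initial (ε-close {0}): {0,1,2,4,6}
'a' @ 1: {1,2,3,4,5,6,7}  ✓accept
'b' @ 2: {1,2,3,4,6,7}  ✓accept
'b' @ 3: {1,2,3,4,6,7}  ✓accept
'a' @ 4: {1,2,3,4,5,6,7}  ✓accept
'a' @ 5: {1,2,3,4,5,6,7}  ✓accept
after full input: {1,2,3,4,5,6,7}  (accept=1 in)

Answer: ACCEPT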